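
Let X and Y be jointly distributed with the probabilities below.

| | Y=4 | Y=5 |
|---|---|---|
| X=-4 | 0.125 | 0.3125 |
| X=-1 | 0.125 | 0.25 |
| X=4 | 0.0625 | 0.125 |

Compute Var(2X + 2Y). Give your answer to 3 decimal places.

E[X] = -1.375,  E[Y] = 4.6875,  E[XY] = -6.5
Var(X) = 10.375 − (-1.375)² = 8.484375;  Var(Y) = 22.1875 − (4.6875)² = 0.21484375
cov(X,Y) = -6.5 − (-1.375)(4.6875) = -0.0546875
Var(2X + 2Y) = (2)²·8.484375 + (2)²·0.21484375 + 2·(2)·(2)·-0.0546875 = 34.359375

34.359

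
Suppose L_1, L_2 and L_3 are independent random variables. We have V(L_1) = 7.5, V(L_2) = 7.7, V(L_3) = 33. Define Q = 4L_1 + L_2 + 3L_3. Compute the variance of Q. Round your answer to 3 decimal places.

424.700

By independence, V(Q) = (4)²V(L_1) + (1)²V(L_2) + (3)²V(L_3)
= (4)²·7.5 + (1)²·7.7 + (3)²·33 = 424.7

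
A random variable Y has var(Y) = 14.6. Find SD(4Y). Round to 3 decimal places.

var(4Y) = (4)²·14.6 = 233.6
SD(4Y) = √233.6 ≈ 15.284

15.284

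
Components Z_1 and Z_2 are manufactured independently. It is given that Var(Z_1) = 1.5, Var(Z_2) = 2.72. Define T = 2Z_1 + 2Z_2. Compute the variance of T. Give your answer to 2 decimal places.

16.88

By independence, Var(T) = (2)²Var(Z_1) + (2)²Var(Z_2)
= (2)²·1.5 + (2)²·2.72 = 16.88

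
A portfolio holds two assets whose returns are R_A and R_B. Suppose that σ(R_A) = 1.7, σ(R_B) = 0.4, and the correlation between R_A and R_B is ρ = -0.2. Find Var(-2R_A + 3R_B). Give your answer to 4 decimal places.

Var(R_A) = (1.7)² = 2.89;  Var(R_B) = (0.4)² = 0.16
cov(R_A,R_B) = ρ·σ(R_A)·σ(R_B) = -0.2·1.7·0.4 = -0.136
Var(-2R_A + 3R_B) = (-2)²·Var(R_A) + (3)²·Var(R_B) + 2·(-2)·(3)·cov(R_A,R_B)
= 4·2.89 + 9·0.16 + -12·-0.136 = 14.632

14.6320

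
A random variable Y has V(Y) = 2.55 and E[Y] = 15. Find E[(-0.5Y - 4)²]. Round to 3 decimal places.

132.888

E[-0.5Y - 4] = -0.5·15 − 4 = -11.5
V(-0.5Y - 4) = (-0.5)²·2.55 = 0.6375
E[(-0.5Y - 4)²] = V((-0.5Y - 4)) + (E[(-0.5Y - 4)])² = 0.6375 + (-11.5)² = 132.8875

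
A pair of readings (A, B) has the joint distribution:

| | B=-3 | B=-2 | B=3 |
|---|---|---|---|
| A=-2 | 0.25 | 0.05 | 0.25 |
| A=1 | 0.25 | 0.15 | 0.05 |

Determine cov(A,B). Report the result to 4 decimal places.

E[A] = -0.65,  E[B] = -1
E[AB] = -0.7
cov(A,B) = E[AB] − E[A]E[B] = -0.7 − (-0.65)(-1) = -1.35

-1.3500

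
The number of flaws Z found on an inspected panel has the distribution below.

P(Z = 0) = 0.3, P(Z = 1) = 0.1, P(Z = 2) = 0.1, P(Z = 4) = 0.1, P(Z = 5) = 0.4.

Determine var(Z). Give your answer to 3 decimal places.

4.810

E[Z] = (0)(0.3) + (1)(0.1) + (2)(0.1) + (4)(0.1) + (5)(0.4) = 2.7
E[Z²] = (0)²(0.3) + (1)²(0.1) + (2)²(0.1) + (4)²(0.1) + (5)²(0.4) = 12.1
var(Z) = E[Z²] − (E[Z])² = 12.1 − (2.7)² = 4.81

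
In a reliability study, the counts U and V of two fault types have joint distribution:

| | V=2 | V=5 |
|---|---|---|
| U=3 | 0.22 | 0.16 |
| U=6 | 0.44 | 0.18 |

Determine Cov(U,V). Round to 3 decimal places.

-0.277

E[U] = 4.86,  E[V] = 3.02
E[UV] = 14.4
Cov(U,V) = E[UV] − E[U]E[V] = 14.4 − (4.86)(3.02) = -0.2772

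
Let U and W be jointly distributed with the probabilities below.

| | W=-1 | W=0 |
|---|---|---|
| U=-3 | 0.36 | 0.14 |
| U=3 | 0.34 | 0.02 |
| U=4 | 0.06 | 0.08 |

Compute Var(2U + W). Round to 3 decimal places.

39.730

E[U] = 0.14,  E[W] = -0.76,  E[UW] = -0.18
Var(U) = 9.98 − (0.14)² = 9.9604;  Var(W) = 0.76 − (-0.76)² = 0.1824
Cov(U,W) = -0.18 − (0.14)(-0.76) = -0.0736
Var(2U + W) = (2)²·9.9604 + (1)²·0.1824 + 2·(2)·(1)·-0.0736 = 39.7296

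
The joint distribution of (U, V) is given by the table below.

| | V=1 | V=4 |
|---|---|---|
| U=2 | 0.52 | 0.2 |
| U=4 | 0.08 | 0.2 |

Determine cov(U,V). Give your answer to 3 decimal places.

E[U] = 2.56,  E[V] = 2.2
E[UV] = 6.16
cov(U,V) = E[UV] − E[U]E[V] = 6.16 − (2.56)(2.2) = 0.528

0.528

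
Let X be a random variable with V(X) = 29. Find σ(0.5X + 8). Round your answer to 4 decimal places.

V(0.5X + 8) = (0.5)²·29 = 7.25
σ(0.5X + 8) = √7.25 ≈ 2.6926

2.6926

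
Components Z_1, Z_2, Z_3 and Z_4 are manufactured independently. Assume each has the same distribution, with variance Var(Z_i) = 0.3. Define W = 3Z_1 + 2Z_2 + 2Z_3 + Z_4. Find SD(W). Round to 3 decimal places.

2.324

By independence, Var(W) = (3)²Var(Z_1) + (2)²Var(Z_2) + (2)²Var(Z_3) + (1)²Var(Z_4)
= (3)²·0.3 + (2)²·0.3 + (2)²·0.3 + (1)²·0.3 = 5.4
SD(W) = √5.4 ≈ 2.324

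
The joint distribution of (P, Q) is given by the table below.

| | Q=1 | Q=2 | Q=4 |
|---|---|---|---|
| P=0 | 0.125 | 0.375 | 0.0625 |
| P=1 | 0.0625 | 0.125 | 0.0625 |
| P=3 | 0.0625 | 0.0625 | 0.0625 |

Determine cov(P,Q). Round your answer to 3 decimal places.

0.148

E[P] = 0.8125,  E[Q] = 2.125
E[PQ] = 1.875
cov(P,Q) = E[PQ] − E[P]E[Q] = 1.875 − (0.8125)(2.125) = 0.1484375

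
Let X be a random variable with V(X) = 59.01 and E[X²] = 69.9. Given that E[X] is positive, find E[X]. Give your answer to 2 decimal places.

(E[X])² = E[X²] − V(X) = 69.9 − 59.01 = 10.89
E[X] = √10.89 = 3.3

3.30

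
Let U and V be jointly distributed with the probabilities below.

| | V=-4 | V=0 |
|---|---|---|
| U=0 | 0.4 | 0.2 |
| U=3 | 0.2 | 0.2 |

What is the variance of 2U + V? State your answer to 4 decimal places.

14.4000

E[U] = 1.2,  E[V] = -2.4,  E[UV] = -2.4
Var(U) = 3.6 − (1.2)² = 2.16;  Var(V) = 9.6 − (-2.4)² = 3.84
Cov(U,V) = -2.4 − (1.2)(-2.4) = 0.48
Var(2U + V) = (2)²·2.16 + (1)²·3.84 + 2·(2)·(1)·0.48 = 14.4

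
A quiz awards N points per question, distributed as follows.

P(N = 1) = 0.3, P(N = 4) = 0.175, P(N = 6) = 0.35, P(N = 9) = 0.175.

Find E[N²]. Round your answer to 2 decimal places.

E[N²] = (1)²(0.3) + (4)²(0.175) + (6)²(0.35) + (9)²(0.175) = 29.875

29.88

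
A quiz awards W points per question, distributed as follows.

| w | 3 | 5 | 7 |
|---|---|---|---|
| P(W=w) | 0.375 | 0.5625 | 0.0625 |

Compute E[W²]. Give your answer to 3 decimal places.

E[W²] = (3)²(0.375) + (5)²(0.5625) + (7)²(0.0625) = 20.5

20.500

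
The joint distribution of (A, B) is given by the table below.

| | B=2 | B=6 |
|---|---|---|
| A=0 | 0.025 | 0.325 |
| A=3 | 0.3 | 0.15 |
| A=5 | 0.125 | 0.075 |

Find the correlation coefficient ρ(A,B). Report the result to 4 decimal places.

-0.5003

E[A] = 2.35,  E[B] = 4.2
E[AB] = 8
cov(A,B) = E[AB] − E[A]E[B] = 8 − (2.35)(4.2) = -1.87
V(A) = 3.5275,  V(B) = 3.96
ρ = -1.87 / √(3.5275·3.96) ≈ -0.5003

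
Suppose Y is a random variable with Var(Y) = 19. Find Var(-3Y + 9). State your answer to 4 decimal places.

Var(-3Y + 9) = (-3)²·Var(Y) = 9·19 = 171

171.0000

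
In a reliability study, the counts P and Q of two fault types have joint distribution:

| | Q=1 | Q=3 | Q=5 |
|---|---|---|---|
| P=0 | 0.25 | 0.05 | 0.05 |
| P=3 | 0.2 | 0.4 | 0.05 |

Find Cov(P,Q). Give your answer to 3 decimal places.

0.465

E[P] = 1.95,  E[Q] = 2.3
E[PQ] = 4.95
Cov(P,Q) = E[PQ] − E[P]E[Q] = 4.95 − (1.95)(2.3) = 0.465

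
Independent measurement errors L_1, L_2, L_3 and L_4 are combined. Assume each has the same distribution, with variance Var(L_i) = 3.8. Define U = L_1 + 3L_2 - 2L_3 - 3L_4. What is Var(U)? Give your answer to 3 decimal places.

87.400

By independence, Var(U) = (1)²Var(L_1) + (3)²Var(L_2) + (-2)²Var(L_3) + (-3)²Var(L_4)
= (1)²·3.8 + (3)²·3.8 + (-2)²·3.8 + (-3)²·3.8 = 87.4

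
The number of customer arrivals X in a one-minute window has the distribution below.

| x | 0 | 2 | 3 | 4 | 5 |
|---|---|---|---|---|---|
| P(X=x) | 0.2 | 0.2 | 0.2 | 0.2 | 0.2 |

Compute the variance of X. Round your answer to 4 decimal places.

2.9600

E[X] = (0)(0.2) + (2)(0.2) + (3)(0.2) + (4)(0.2) + (5)(0.2) = 2.8
E[X²] = (0)²(0.2) + (2)²(0.2) + (3)²(0.2) + (4)²(0.2) + (5)²(0.2) = 10.8
Var(X) = E[X²] − (E[X])² = 10.8 − (2.8)² = 2.96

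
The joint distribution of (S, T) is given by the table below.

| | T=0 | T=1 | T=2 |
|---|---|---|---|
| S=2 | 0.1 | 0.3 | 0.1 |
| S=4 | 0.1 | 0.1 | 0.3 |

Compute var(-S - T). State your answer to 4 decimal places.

1.9600

E[S] = 3,  E[T] = 1.2,  E[ST] = 3.8
var(S) = 10 − (3)² = 1;  var(T) = 2 − (1.2)² = 0.56
Cov(S,T) = 3.8 − (3)(1.2) = 0.2
var(-S - T) = (-1)²·1 + (-1)²·0.56 + 2·(-1)·(-1)·0.2 = 1.96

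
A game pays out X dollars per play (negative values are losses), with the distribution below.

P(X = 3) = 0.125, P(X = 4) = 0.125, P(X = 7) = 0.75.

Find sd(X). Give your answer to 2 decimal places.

E[X] = (3)(0.125) + (4)(0.125) + (7)(0.75) = 6.125
E[X²] = (3)²(0.125) + (4)²(0.125) + (7)²(0.75) = 39.875
var(X) = E[X²] − (E[X])² = 39.875 − (6.125)² = 2.359375
sd(X) = √2.359375 ≈ 1.54

1.54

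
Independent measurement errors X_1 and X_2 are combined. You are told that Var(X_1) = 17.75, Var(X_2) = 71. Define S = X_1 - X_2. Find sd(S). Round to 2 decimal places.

9.42

By independence, Var(S) = (1)²Var(X_1) + (-1)²Var(X_2)
= (1)²·17.75 + (-1)²·71 = 88.75
sd(S) = √88.75 ≈ 9.42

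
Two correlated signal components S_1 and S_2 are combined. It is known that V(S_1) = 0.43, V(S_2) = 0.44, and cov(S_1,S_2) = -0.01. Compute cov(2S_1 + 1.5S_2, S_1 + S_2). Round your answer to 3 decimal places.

cov(2S_1 + 1.5S_2, S_1 + S_2) = (2)(1)V(S_1) + (1.5)(1)V(S_2) + [(2)(1) + (1.5)(1)]cov(S_1,S_2)
= 2·0.43 + 1.5·0.44 + 3.5·-0.01 = 1.485

1.485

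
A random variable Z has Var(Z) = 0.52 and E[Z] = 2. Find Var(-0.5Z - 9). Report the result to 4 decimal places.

Var(-0.5Z - 9) = (-0.5)²·Var(Z) = 0.25·0.52 = 0.13

0.1300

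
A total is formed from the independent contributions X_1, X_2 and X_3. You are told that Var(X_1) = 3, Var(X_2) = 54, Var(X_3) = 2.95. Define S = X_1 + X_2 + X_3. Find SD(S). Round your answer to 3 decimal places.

7.743

By independence, Var(S) = (1)²Var(X_1) + (1)²Var(X_2) + (1)²Var(X_3)
= (1)²·3 + (1)²·54 + (1)²·2.95 = 59.95
SD(S) = √59.95 ≈ 7.743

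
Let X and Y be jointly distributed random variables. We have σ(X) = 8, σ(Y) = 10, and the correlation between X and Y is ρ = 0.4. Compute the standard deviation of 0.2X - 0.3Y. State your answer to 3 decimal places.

Var(X) = (8)² = 64;  Var(Y) = (10)² = 100
Cov(X,Y) = ρ·σ(X)·σ(Y) = 0.4·8·10 = 32
Var(0.2X - 0.3Y) = (0.2)²·Var(X) + (-0.3)²·Var(Y) + 2·(0.2)·(-0.3)·Cov(X,Y)
= 0.04·64 + 0.09·100 + -0.12·32 = 7.72
σ(0.2X - 0.3Y) = √7.72 ≈ 2.778

2.778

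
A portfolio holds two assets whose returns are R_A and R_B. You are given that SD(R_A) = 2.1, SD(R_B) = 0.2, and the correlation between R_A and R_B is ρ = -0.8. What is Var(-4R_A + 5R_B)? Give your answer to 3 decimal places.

85.000

Var(R_A) = (2.1)² = 4.41;  Var(R_B) = (0.2)² = 0.04
cov(R_A,R_B) = ρ·SD(R_A)·SD(R_B) = -0.8·2.1·0.2 = -0.336
Var(-4R_A + 5R_B) = (-4)²·Var(R_A) + (5)²·Var(R_B) + 2·(-4)·(5)·cov(R_A,R_B)
= 16·4.41 + 25·0.04 + -40·-0.336 = 85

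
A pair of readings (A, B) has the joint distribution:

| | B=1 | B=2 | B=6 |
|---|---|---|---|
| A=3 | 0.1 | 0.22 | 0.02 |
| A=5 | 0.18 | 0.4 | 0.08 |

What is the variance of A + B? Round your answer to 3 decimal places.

3.006

E[A] = 4.32,  E[B] = 2.12,  E[AB] = 9.28
Var(A) = 19.56 − (4.32)² = 0.8976;  Var(B) = 6.36 − (2.12)² = 1.8656
Cov(A,B) = 9.28 − (4.32)(2.12) = 0.1216
Var(A + B) = (1)²·0.8976 + (1)²·1.8656 + 2·(1)·(1)·0.1216 = 3.0064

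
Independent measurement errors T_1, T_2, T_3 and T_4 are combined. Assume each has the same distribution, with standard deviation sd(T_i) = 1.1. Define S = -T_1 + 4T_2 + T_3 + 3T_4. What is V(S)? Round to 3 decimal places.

V(T_i) = (1.1)² = 1.21
By independence, V(S) = (-1)²V(T_1) + (4)²V(T_2) + (1)²V(T_3) + (3)²V(T_4)
= (-1)²·1.21 + (4)²·1.21 + (1)²·1.21 + (3)²·1.21 = 32.67

32.670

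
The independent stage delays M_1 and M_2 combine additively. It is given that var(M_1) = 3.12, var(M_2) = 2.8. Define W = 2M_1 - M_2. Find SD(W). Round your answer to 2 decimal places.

By independence, var(W) = (2)²var(M_1) + (-1)²var(M_2)
= (2)²·3.12 + (-1)²·2.8 = 15.28
SD(W) = √15.28 ≈ 3.91

3.91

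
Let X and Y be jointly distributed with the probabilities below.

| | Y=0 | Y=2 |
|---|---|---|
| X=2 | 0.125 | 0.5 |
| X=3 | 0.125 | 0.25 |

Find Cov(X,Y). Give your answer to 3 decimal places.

-0.063

E[X] = 2.375,  E[Y] = 1.5
E[XY] = 3.5
Cov(X,Y) = E[XY] − E[X]E[Y] = 3.5 − (2.375)(1.5) = -0.0625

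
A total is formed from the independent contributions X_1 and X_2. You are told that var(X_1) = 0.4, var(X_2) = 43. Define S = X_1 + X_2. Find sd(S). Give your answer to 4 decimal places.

6.5879

By independence, var(S) = (1)²var(X_1) + (1)²var(X_2)
= (1)²·0.4 + (1)²·43 = 43.4
sd(S) = √43.4 ≈ 6.5879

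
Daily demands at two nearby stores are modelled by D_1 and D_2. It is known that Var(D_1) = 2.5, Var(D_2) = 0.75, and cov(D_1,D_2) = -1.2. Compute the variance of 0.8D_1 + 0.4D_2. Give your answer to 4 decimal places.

Var(0.8D_1 + 0.4D_2) = (0.8)²·Var(D_1) + (0.4)²·Var(D_2) + 2·(0.8)·(0.4)·cov(D_1,D_2)
= 0.64·2.5 + 0.16·0.75 + 0.64·-1.2 = 0.952

0.9520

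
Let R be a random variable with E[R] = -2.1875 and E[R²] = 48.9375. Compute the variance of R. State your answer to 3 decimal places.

44.152

V(R) = 48.9375 − (-2.1875)² = 44.15234375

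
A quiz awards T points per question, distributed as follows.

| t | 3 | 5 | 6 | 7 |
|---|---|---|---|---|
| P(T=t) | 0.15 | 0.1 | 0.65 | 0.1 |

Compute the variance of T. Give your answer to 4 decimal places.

E[T] = (3)(0.15) + (5)(0.1) + (6)(0.65) + (7)(0.1) = 5.55
E[T²] = (3)²(0.15) + (5)²(0.1) + (6)²(0.65) + (7)²(0.1) = 32.15
var(T) = E[T²] − (E[T])² = 32.15 − (5.55)² = 1.3475

1.3475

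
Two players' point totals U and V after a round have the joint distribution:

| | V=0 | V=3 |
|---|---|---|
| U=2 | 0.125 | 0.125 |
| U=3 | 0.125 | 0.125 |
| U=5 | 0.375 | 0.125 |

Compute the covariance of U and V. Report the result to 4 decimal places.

-0.4688

E[U] = 3.75,  E[V] = 1.125
E[UV] = 3.75
Cov(U,V) = E[UV] − E[U]E[V] = 3.75 − (3.75)(1.125) = -0.46875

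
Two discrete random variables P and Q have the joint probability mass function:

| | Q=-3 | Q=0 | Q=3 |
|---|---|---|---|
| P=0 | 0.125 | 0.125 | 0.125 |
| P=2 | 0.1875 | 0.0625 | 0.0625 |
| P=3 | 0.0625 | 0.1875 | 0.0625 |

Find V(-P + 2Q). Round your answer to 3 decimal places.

E[P] = 1.5625,  E[Q] = -0.375,  E[PQ] = -0.75
V(P) = 4.0625 − (1.5625)² = 1.62109375;  V(Q) = 5.625 − (-0.375)² = 5.484375
cov(P,Q) = -0.75 − (1.5625)(-0.375) = -0.1640625
V(-P + 2Q) = (-1)²·1.62109375 + (2)²·5.484375 + 2·(-1)·(2)·-0.1640625 = 24.21484375

24.215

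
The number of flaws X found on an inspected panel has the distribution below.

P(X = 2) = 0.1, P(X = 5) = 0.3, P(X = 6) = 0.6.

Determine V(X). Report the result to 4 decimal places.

1.4100

E[X] = (2)(0.1) + (5)(0.3) + (6)(0.6) = 5.3
E[X²] = (2)²(0.1) + (5)²(0.3) + (6)²(0.6) = 29.5
V(X) = E[X²] − (E[X])² = 29.5 − (5.3)² = 1.41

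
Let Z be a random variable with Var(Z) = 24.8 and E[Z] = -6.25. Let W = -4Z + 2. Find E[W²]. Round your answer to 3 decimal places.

1125.800

E[-4Z + 2] = -4·-6.25 + 2 = 27
Var(-4Z + 2) = (-4)²·24.8 = 396.8
E[W²] = Var(W) + (E[W])² = 396.8 + (27)² = 1125.8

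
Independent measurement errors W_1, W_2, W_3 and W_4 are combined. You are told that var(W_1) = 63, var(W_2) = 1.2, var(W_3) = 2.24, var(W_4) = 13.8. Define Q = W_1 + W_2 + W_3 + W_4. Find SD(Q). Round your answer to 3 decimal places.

8.958

By independence, var(Q) = (1)²var(W_1) + (1)²var(W_2) + (1)²var(W_3) + (1)²var(W_4)
= (1)²·63 + (1)²·1.2 + (1)²·2.24 + (1)²·13.8 = 80.24
SD(Q) = √80.24 ≈ 8.958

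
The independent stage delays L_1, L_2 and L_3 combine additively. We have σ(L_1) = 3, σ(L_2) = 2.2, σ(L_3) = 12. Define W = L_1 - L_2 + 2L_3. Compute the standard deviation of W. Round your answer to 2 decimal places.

V(L_1) = 9, V(L_2) = 4.84, V(L_3) = 144
By independence, V(W) = (1)²V(L_1) + (-1)²V(L_2) + (2)²V(L_3)
= (1)²·9 + (-1)²·4.84 + (2)²·144 = 589.84
σ(W) = √589.84 ≈ 24.29

24.29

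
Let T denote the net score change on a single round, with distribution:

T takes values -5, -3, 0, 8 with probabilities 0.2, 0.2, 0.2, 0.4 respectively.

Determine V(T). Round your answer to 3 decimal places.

29.840

E[T] = (-5)(0.2) + (-3)(0.2) + (0)(0.2) + (8)(0.4) = 1.6
E[T²] = (-5)²(0.2) + (-3)²(0.2) + (0)²(0.2) + (8)²(0.4) = 32.4
V(T) = E[T²] − (E[T])² = 32.4 − (1.6)² = 29.84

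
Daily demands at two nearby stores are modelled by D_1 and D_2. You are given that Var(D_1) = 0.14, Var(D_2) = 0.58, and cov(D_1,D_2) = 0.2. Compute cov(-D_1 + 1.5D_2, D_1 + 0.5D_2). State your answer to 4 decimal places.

cov(-D_1 + 1.5D_2, D_1 + 0.5D_2) = (-1)(1)Var(D_1) + (1.5)(0.5)Var(D_2) + [(-1)(0.5) + (1.5)(1)]cov(D_1,D_2)
= -1·0.14 + 0.75·0.58 + 1·0.2 = 0.495

0.4950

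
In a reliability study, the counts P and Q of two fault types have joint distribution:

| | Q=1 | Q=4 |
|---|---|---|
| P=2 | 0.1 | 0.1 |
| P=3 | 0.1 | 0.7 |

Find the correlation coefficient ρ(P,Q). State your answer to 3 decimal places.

E[P] = 2.8,  E[Q] = 3.4
E[PQ] = 9.7
cov(P,Q) = E[PQ] − E[P]E[Q] = 9.7 − (2.8)(3.4) = 0.18
Var(P) = 0.16,  Var(Q) = 1.44
ρ = 0.18 / √(0.16·1.44) ≈ 0.375

0.375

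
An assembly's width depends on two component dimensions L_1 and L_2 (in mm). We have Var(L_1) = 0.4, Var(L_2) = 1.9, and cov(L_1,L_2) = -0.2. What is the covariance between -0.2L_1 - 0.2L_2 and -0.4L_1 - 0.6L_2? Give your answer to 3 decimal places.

0.220

cov(-0.2L_1 - 0.2L_2, -0.4L_1 - 0.6L_2) = (-0.2)(-0.4)Var(L_1) + (-0.2)(-0.6)Var(L_2) + [(-0.2)(-0.6) + (-0.2)(-0.4)]cov(L_1,L_2)
= 0.08·0.4 + 0.12·1.9 + 0.2·-0.2 = 0.22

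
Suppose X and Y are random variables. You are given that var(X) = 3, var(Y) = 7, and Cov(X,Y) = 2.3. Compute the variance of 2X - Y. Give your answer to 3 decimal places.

9.800

var(2X - Y) = (2)²·var(X) + (-1)²·var(Y) + 2·(2)·(-1)·Cov(X,Y)
= 4·3 + 1·7 + -4·2.3 = 9.8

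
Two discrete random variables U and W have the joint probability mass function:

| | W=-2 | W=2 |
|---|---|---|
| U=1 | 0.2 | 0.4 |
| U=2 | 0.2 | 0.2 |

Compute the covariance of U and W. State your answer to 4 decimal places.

-0.1600

E[U] = 1.4,  E[W] = 0.4
E[UW] = 0.4
Cov(U,W) = E[UW] − E[U]E[W] = 0.4 − (1.4)(0.4) = -0.16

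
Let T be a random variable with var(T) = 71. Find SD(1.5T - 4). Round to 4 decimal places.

12.6392

var(1.5T - 4) = (1.5)²·71 = 159.75
SD(1.5T - 4) = √159.75 ≈ 12.6392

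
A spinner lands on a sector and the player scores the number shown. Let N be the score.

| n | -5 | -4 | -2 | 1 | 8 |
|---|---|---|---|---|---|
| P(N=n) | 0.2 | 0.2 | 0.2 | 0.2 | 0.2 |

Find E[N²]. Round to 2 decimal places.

E[N²] = (-5)²(0.2) + (-4)²(0.2) + (-2)²(0.2) + (1)²(0.2) + (8)²(0.2) = 22

22.00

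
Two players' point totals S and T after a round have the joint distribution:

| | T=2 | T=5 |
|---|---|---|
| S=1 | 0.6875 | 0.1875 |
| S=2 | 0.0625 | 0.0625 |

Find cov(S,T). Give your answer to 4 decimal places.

0.0938

E[S] = 1.125,  E[T] = 2.75
E[ST] = 3.1875
cov(S,T) = E[ST] − E[S]E[T] = 3.1875 − (1.125)(2.75) = 0.09375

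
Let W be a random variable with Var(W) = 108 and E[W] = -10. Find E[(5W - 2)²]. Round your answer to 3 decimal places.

E[5W - 2] = 5·-10 − 2 = -52
Var(5W - 2) = (5)²·108 = 2700
E[(5W - 2)²] = Var((5W - 2)) + (E[(5W - 2)])² = 2700 + (-52)² = 5404

5404.000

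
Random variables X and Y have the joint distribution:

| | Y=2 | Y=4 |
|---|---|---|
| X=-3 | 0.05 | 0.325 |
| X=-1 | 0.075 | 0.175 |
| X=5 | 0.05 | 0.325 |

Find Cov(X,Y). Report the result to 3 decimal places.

0.125

E[X] = 0.5,  E[Y] = 3.65
E[XY] = 1.95
Cov(X,Y) = E[XY] − E[X]E[Y] = 1.95 − (0.5)(3.65) = 0.125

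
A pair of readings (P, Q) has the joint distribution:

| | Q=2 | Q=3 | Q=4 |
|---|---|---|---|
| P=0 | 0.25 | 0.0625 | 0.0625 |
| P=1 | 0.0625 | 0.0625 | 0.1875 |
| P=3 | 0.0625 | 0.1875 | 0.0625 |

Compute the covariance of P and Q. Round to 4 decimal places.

E[P] = 1.25,  E[Q] = 2.9375
E[PQ] = 3.875
Cov(P,Q) = E[PQ] − E[P]E[Q] = 3.875 − (1.25)(2.9375) = 0.203125

0.2031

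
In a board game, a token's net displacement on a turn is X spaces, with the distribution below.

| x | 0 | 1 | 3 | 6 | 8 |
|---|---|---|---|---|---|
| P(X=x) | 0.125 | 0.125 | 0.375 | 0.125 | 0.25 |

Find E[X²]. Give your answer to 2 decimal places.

E[X²] = (0)²(0.125) + (1)²(0.125) + (3)²(0.375) + (6)²(0.125) + (8)²(0.25) = 24

24.00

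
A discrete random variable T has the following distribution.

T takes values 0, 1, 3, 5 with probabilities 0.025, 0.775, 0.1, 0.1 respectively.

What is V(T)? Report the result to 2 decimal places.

1.69

E[T] = (0)(0.025) + (1)(0.775) + (3)(0.1) + (5)(0.1) = 1.575
E[T²] = (0)²(0.025) + (1)²(0.775) + (3)²(0.1) + (5)²(0.1) = 4.175
V(T) = E[T²] − (E[T])² = 4.175 − (1.575)² = 1.694375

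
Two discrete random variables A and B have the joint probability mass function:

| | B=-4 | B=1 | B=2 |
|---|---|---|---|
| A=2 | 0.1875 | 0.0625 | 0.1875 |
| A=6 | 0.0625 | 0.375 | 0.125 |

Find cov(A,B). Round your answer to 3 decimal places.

1.359

E[A] = 4.25,  E[B] = 0.0625
E[AB] = 1.625
cov(A,B) = E[AB] − E[A]E[B] = 1.625 − (4.25)(0.0625) = 1.359375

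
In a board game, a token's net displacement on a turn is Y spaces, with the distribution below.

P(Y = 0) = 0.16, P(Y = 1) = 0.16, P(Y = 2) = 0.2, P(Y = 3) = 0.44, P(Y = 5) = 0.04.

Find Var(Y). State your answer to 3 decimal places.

E[Y] = (0)(0.16) + (1)(0.16) + (2)(0.2) + (3)(0.44) + (5)(0.04) = 2.08
E[Y²] = (0)²(0.16) + (1)²(0.16) + (2)²(0.2) + (3)²(0.44) + (5)²(0.04) = 5.92
Var(Y) = E[Y²] − (E[Y])² = 5.92 − (2.08)² = 1.5936

1.594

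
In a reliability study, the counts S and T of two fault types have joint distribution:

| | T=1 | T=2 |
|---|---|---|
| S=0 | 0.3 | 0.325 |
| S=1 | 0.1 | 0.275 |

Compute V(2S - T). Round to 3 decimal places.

E[S] = 0.375,  E[T] = 1.6,  E[ST] = 0.65
V(S) = 0.375 − (0.375)² = 0.234375;  V(T) = 2.8 − (1.6)² = 0.24
Cov(S,T) = 0.65 − (0.375)(1.6) = 0.05
V(2S - T) = (2)²·0.234375 + (-1)²·0.24 + 2·(2)·(-1)·0.05 = 0.9775

0.978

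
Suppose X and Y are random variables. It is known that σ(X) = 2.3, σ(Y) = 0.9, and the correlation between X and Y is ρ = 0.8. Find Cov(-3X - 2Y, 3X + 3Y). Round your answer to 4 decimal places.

-77.3100

Var(X) = (2.3)² = 5.29;  Var(Y) = (0.9)² = 0.81
Cov(X,Y) = ρ·σ(X)·σ(Y) = 0.8·2.3·0.9 = 1.656
Cov(-3X - 2Y, 3X + 3Y) = (-3)(3)Var(X) + (-2)(3)Var(Y) + [(-3)(3) + (-2)(3)]Cov(X,Y)
= -9·5.29 + -6·0.81 + -15·1.656 = -77.31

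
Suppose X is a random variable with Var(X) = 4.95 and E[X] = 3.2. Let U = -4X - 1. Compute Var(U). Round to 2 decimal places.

Var(-4X - 1) = (-4)²·Var(X) = 16·4.95 = 79.2

79.20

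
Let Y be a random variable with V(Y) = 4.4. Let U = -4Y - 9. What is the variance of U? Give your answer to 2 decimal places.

V(-4Y - 9) = (-4)²·V(Y) = 16·4.4 = 70.4

70.40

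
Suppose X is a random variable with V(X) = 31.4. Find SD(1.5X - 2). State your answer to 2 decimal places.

V(1.5X - 2) = (1.5)²·31.4 = 70.65
SD(1.5X - 2) = √70.65 ≈ 8.41

8.41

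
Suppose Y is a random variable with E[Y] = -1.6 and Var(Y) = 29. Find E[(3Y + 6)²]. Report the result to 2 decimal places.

E[3Y + 6] = 3·-1.6 + 6 = 1.2
Var(3Y + 6) = (3)²·29 = 261
E[(3Y + 6)²] = Var((3Y + 6)) + (E[(3Y + 6)])² = 261 + (1.2)² = 262.44

262.44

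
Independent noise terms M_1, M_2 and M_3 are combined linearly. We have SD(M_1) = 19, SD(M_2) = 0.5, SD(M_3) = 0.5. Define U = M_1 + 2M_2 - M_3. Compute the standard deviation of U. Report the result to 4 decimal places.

19.0329

var(M_1) = 361, var(M_2) = 0.25, var(M_3) = 0.25
By independence, var(U) = (1)²var(M_1) + (2)²var(M_2) + (-1)²var(M_3)
= (1)²·361 + (2)²·0.25 + (-1)²·0.25 = 362.25
SD(U) = √362.25 ≈ 19.0329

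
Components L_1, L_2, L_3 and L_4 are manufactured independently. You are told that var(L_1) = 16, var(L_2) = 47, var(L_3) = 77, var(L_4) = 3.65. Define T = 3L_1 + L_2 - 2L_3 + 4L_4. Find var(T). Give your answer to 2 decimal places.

By independence, var(T) = (3)²var(L_1) + (1)²var(L_2) + (-2)²var(L_3) + (4)²var(L_4)
= (3)²·16 + (1)²·47 + (-2)²·77 + (4)²·3.65 = 557.4

557.40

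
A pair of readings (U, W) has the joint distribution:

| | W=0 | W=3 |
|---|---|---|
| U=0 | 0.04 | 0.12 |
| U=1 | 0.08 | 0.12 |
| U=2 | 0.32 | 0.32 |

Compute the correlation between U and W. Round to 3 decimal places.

-0.184

E[U] = 1.48,  E[W] = 1.68
E[UW] = 2.28
cov(U,W) = E[UW] − E[U]E[W] = 2.28 − (1.48)(1.68) = -0.2064
var(U) = 0.5696,  var(W) = 2.2176
ρ = -0.2064 / √(0.5696·2.2176) ≈ -0.184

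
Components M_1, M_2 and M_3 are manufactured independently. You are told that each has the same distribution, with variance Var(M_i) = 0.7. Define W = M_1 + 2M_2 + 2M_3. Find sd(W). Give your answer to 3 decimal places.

2.510

By independence, Var(W) = (1)²Var(M_1) + (2)²Var(M_2) + (2)²Var(M_3)
= (1)²·0.7 + (2)²·0.7 + (2)²·0.7 = 6.3
sd(W) = √6.3 ≈ 2.510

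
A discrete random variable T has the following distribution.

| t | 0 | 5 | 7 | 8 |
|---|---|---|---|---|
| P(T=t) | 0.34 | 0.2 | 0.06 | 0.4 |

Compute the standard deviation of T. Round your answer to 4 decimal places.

E[T] = (0)(0.34) + (5)(0.2) + (7)(0.06) + (8)(0.4) = 4.62
E[T²] = (0)²(0.34) + (5)²(0.2) + (7)²(0.06) + (8)²(0.4) = 33.54
V(T) = E[T²] − (E[T])² = 33.54 − (4.62)² = 12.1956
sd(T) = √12.1956 ≈ 3.4922

3.4922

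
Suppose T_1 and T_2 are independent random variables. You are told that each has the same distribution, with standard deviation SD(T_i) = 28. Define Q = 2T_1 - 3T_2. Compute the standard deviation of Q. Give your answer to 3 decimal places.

100.955

V(T_i) = (28)² = 784
By independence, V(Q) = (2)²V(T_1) + (-3)²V(T_2)
= (2)²·784 + (-3)²·784 = 10192
SD(Q) = √10192 ≈ 100.955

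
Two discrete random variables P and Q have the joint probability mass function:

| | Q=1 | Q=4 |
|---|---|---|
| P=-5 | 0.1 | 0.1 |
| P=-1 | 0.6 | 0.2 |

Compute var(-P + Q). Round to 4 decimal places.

5.4100

E[P] = -1.8,  E[Q] = 1.9,  E[PQ] = -3.9
var(P) = 5.8 − (-1.8)² = 2.56;  var(Q) = 5.5 − (1.9)² = 1.89
Cov(P,Q) = -3.9 − (-1.8)(1.9) = -0.48
var(-P + Q) = (-1)²·2.56 + (1)²·1.89 + 2·(-1)·(1)·-0.48 = 5.41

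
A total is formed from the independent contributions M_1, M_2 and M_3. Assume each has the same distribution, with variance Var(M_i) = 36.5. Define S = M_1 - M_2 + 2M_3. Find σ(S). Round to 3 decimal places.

By independence, Var(S) = (1)²Var(M_1) + (-1)²Var(M_2) + (2)²Var(M_3)
= (1)²·36.5 + (-1)²·36.5 + (2)²·36.5 = 219
σ(S) = √219 ≈ 14.799

14.799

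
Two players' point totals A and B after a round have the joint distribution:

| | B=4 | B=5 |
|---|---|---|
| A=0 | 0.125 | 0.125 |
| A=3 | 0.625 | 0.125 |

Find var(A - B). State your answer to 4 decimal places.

2.2500

E[A] = 2.25,  E[B] = 4.25,  E[AB] = 9.375
var(A) = 6.75 − (2.25)² = 1.6875;  var(B) = 18.25 − (4.25)² = 0.1875
cov(A,B) = 9.375 − (2.25)(4.25) = -0.1875
var(A - B) = (1)²·1.6875 + (-1)²·0.1875 + 2·(1)·(-1)·-0.1875 = 2.25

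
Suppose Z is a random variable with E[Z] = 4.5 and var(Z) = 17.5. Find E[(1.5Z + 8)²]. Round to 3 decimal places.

256.938

E[1.5Z + 8] = 1.5·4.5 + 8 = 14.75
var(1.5Z + 8) = (1.5)²·17.5 = 39.375
E[(1.5Z + 8)²] = var((1.5Z + 8)) + (E[(1.5Z + 8)])² = 39.375 + (14.75)² = 256.9375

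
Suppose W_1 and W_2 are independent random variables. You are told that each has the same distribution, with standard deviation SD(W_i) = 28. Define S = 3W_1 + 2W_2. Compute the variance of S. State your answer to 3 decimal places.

10192.000

Var(W_i) = (28)² = 784
By independence, Var(S) = (3)²Var(W_1) + (2)²Var(W_2)
= (3)²·784 + (2)²·784 = 10192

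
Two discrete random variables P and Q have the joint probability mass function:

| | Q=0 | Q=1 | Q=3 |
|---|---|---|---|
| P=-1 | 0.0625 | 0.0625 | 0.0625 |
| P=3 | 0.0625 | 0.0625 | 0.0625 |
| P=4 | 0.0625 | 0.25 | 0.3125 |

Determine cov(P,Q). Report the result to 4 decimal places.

0.3984

E[P] = 2.875,  E[Q] = 1.6875
E[PQ] = 5.25
cov(P,Q) = E[PQ] − E[P]E[Q] = 5.25 − (2.875)(1.6875) = 0.3984375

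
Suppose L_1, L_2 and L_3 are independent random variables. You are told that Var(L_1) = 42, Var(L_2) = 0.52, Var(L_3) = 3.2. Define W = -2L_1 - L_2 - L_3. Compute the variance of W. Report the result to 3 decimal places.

By independence, Var(W) = (-2)²Var(L_1) + (-1)²Var(L_2) + (-1)²Var(L_3)
= (-2)²·42 + (-1)²·0.52 + (-1)²·3.2 = 171.72

171.720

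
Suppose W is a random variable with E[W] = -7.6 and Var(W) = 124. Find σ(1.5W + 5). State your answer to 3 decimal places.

Var(1.5W + 5) = (1.5)²·124 = 279
σ(1.5W + 5) = √279 ≈ 16.703

16.703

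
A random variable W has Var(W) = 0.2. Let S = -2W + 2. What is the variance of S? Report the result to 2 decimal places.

Var(-2W + 2) = (-2)²·Var(W) = 4·0.2 = 0.8

0.80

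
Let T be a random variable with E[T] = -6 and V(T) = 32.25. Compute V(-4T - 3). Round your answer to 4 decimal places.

V(-4T - 3) = (-4)²·V(T) = 16·32.25 = 516

516.0000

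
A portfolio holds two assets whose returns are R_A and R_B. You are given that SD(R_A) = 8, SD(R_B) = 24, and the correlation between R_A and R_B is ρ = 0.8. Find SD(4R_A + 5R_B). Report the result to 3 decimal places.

146.860

Var(R_A) = (8)² = 64;  Var(R_B) = (24)² = 576
cov(R_A,R_B) = ρ·SD(R_A)·SD(R_B) = 0.8·8·24 = 153.6
Var(4R_A + 5R_B) = (4)²·Var(R_A) + (5)²·Var(R_B) + 2·(4)·(5)·cov(R_A,R_B)
= 16·64 + 25·576 + 40·153.6 = 21568
SD(4R_A + 5R_B) = √21568 ≈ 146.860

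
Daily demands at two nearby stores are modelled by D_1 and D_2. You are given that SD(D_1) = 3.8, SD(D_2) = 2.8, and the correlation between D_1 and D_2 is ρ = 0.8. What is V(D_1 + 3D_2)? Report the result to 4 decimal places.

V(D_1) = (3.8)² = 14.44;  V(D_2) = (2.8)² = 7.84
cov(D_1,D_2) = ρ·SD(D_1)·SD(D_2) = 0.8·3.8·2.8 = 8.512
V(D_1 + 3D_2) = (1)²·V(D_1) + (3)²·V(D_2) + 2·(1)·(3)·cov(D_1,D_2)
= 1·14.44 + 9·7.84 + 6·8.512 = 136.072

136.0720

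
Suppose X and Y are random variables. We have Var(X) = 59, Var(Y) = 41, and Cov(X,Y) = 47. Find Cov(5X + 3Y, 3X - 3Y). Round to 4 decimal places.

Cov(5X + 3Y, 3X - 3Y) = (5)(3)Var(X) + (3)(-3)Var(Y) + [(5)(-3) + (3)(3)]Cov(X,Y)
= 15·59 + -9·41 + -6·47 = 234

234.0000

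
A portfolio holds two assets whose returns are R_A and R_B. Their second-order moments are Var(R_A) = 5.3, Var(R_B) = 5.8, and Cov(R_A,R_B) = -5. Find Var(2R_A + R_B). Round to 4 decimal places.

Var(2R_A + R_B) = (2)²·Var(R_A) + (1)²·Var(R_B) + 2·(2)·(1)·Cov(R_A,R_B)
= 4·5.3 + 1·5.8 + 4·-5 = 7

7.0000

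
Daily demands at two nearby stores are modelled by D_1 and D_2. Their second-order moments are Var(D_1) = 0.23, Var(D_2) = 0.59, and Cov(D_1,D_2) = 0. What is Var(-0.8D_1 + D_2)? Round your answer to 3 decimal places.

Var(-0.8D_1 + D_2) = (-0.8)²·Var(D_1) + (1)²·Var(D_2) + 2·(-0.8)·(1)·Cov(D_1,D_2)
= 0.64·0.23 + 1·0.59 + -1.6·0 = 0.7372

0.737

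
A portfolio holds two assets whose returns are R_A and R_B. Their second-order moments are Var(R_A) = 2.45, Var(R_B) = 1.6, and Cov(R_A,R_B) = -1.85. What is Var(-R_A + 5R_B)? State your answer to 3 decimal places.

Var(-R_A + 5R_B) = (-1)²·Var(R_A) + (5)²·Var(R_B) + 2·(-1)·(5)·Cov(R_A,R_B)
= 1·2.45 + 25·1.6 + -10·-1.85 = 60.95

60.950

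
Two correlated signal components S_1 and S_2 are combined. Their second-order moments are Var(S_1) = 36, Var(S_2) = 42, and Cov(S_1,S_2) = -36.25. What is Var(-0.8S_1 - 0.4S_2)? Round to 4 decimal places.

6.5600

Var(-0.8S_1 - 0.4S_2) = (-0.8)²·Var(S_1) + (-0.4)²·Var(S_2) + 2·(-0.8)·(-0.4)·Cov(S_1,S_2)
= 0.64·36 + 0.16·42 + 0.64·-36.25 = 6.56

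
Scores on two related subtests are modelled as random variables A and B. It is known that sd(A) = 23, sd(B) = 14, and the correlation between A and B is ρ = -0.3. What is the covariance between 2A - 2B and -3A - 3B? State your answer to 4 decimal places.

-1998.0000

Var(A) = (23)² = 529;  Var(B) = (14)² = 196
Cov(A,B) = ρ·sd(A)·sd(B) = -0.3·23·14 = -96.6
Cov(2A - 2B, -3A - 3B) = (2)(-3)Var(A) + (-2)(-3)Var(B) + [(2)(-3) + (-2)(-3)]Cov(A,B)
= -6·529 + 6·196 + 0·-96.6 = -1998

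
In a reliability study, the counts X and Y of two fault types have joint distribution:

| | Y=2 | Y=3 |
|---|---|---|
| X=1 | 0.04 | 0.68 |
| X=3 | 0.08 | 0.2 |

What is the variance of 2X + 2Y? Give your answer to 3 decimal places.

2.906

E[X] = 1.56,  E[Y] = 2.88,  E[XY] = 4.4
var(X) = 3.24 − (1.56)² = 0.8064;  var(Y) = 8.4 − (2.88)² = 0.1056
Cov(X,Y) = 4.4 − (1.56)(2.88) = -0.0928
var(2X + 2Y) = (2)²·0.8064 + (2)²·0.1056 + 2·(2)·(2)·-0.0928 = 2.9056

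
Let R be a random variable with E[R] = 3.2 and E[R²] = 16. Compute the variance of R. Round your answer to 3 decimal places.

5.760

var(R) = 16 − (3.2)² = 5.76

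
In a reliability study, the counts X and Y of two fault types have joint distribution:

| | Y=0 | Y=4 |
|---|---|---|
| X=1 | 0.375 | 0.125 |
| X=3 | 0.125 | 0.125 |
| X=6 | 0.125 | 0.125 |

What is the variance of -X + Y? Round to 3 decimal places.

E[X] = 2.75,  E[Y] = 1.5,  E[XY] = 5
Var(X) = 11.75 − (2.75)² = 4.1875;  Var(Y) = 6 − (1.5)² = 3.75
Cov(X,Y) = 5 − (2.75)(1.5) = 0.875
Var(-X + Y) = (-1)²·4.1875 + (1)²·3.75 + 2·(-1)·(1)·0.875 = 6.1875

6.188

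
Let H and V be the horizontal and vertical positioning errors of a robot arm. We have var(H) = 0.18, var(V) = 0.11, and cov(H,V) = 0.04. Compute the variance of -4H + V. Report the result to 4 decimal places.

2.6700

var(-4H + V) = (-4)²·var(H) + (1)²·var(V) + 2·(-4)·(1)·cov(H,V)
= 16·0.18 + 1·0.11 + -8·0.04 = 2.67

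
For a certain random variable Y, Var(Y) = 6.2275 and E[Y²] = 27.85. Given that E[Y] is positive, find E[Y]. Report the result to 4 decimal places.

4.6500

(E[Y])² = E[Y²] − Var(Y) = 27.85 − 6.2275 = 21.6225
E[Y] = √21.6225 = 4.65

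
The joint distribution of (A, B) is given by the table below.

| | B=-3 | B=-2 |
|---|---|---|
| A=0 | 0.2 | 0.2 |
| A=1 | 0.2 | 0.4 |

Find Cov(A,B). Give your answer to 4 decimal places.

0.0400

E[A] = 0.6,  E[B] = -2.4
E[AB] = -1.4
Cov(A,B) = E[AB] − E[A]E[B] = -1.4 − (0.6)(-2.4) = 0.04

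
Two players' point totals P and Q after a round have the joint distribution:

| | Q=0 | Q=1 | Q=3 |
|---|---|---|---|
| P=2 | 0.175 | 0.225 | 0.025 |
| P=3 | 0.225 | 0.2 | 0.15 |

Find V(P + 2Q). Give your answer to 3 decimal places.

E[P] = 2.575,  E[Q] = 0.95,  E[PQ] = 2.55
V(P) = 6.875 − (2.575)² = 0.244375;  V(Q) = 2 − (0.95)² = 1.0975
Cov(P,Q) = 2.55 − (2.575)(0.95) = 0.10375
V(P + 2Q) = (1)²·0.244375 + (2)²·1.0975 + 2·(1)·(2)·0.10375 = 5.049375

5.049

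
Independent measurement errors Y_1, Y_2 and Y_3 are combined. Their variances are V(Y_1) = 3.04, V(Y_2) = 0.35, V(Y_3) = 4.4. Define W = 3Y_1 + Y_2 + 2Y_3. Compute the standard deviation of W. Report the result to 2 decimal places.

6.73

By independence, V(W) = (3)²V(Y_1) + (1)²V(Y_2) + (2)²V(Y_3)
= (3)²·3.04 + (1)²·0.35 + (2)²·4.4 = 45.31
sd(W) = √45.31 ≈ 6.73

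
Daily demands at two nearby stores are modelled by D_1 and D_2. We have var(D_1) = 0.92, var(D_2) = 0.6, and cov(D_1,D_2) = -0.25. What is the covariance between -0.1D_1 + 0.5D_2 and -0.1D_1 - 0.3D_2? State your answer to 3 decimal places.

-0.076

cov(-0.1D_1 + 0.5D_2, -0.1D_1 - 0.3D_2) = (-0.1)(-0.1)var(D_1) + (0.5)(-0.3)var(D_2) + [(-0.1)(-0.3) + (0.5)(-0.1)]cov(D_1,D_2)
= 0.01·0.92 + -0.15·0.6 + -0.02·-0.25 = -0.0758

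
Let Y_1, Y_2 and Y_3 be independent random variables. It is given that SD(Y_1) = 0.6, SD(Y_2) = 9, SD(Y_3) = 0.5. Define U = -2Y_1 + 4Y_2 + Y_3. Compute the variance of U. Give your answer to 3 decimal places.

1297.690

var(Y_1) = 0.36, var(Y_2) = 81, var(Y_3) = 0.25
By independence, var(U) = (-2)²var(Y_1) + (4)²var(Y_2) + (1)²var(Y_3)
= (-2)²·0.36 + (4)²·81 + (1)²·0.25 = 1297.69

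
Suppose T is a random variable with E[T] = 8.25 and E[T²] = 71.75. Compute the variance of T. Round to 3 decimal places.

Var(T) = 71.75 − (8.25)² = 3.6875

3.688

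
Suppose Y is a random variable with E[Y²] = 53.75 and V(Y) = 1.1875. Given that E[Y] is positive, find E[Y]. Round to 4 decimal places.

(E[Y])² = E[Y²] − V(Y) = 53.75 − 1.1875 = 52.5625
E[Y] = √52.5625 = 7.25

7.2500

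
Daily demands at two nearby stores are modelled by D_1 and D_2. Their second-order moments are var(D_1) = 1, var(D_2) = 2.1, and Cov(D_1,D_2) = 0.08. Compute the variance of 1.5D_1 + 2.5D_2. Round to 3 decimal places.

15.975

var(1.5D_1 + 2.5D_2) = (1.5)²·var(D_1) + (2.5)²·var(D_2) + 2·(1.5)·(2.5)·Cov(D_1,D_2)
= 2.25·1 + 6.25·2.1 + 7.5·0.08 = 15.975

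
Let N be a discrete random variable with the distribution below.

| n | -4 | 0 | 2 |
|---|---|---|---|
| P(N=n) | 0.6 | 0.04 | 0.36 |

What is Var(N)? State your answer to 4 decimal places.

8.2176

E[N] = (-4)(0.6) + (0)(0.04) + (2)(0.36) = -1.68
E[N²] = (-4)²(0.6) + (0)²(0.04) + (2)²(0.36) = 11.04
Var(N) = E[N²] − (E[N])² = 11.04 − (-1.68)² = 8.2176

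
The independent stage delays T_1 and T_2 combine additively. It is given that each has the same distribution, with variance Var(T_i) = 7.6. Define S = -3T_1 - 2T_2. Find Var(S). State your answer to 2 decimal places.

98.80

By independence, Var(S) = (-3)²Var(T_1) + (-2)²Var(T_2)
= (-3)²·7.6 + (-2)²·7.6 = 98.8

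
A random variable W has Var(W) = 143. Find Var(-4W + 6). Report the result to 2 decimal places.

2288.00

Var(-4W + 6) = (-4)²·Var(W) = 16·143 = 2288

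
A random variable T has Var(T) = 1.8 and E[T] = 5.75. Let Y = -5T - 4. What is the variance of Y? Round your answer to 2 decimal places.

45.00

Var(-5T - 4) = (-5)²·Var(T) = 25·1.8 = 45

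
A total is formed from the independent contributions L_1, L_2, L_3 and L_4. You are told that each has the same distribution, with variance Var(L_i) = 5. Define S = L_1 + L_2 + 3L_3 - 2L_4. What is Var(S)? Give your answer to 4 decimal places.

By independence, Var(S) = (1)²Var(L_1) + (1)²Var(L_2) + (3)²Var(L_3) + (-2)²Var(L_4)
= (1)²·5 + (1)²·5 + (3)²·5 + (-2)²·5 = 75

75.0000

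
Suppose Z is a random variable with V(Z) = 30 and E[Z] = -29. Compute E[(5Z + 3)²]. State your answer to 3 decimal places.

E[5Z + 3] = 5·-29 + 3 = -142
V(5Z + 3) = (5)²·30 = 750
E[(5Z + 3)²] = V((5Z + 3)) + (E[(5Z + 3)])² = 750 + (-142)² = 20914

20914.000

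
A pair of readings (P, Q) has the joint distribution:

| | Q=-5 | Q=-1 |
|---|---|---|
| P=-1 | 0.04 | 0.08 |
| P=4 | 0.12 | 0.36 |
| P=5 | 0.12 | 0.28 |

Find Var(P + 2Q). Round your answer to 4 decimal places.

16.6464

E[P] = 3.8,  E[Q] = -2.12,  E[PQ] = -7.96
Var(P) = 17.8 − (3.8)² = 3.36;  Var(Q) = 7.72 − (-2.12)² = 3.2256
cov(P,Q) = -7.96 − (3.8)(-2.12) = 0.096
Var(P + 2Q) = (1)²·3.36 + (2)²·3.2256 + 2·(1)·(2)·0.096 = 16.6464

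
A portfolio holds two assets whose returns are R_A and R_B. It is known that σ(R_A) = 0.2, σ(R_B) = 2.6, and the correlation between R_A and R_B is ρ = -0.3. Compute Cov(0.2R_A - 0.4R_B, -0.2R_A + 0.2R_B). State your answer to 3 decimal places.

V(R_A) = (0.2)² = 0.04;  V(R_B) = (2.6)² = 6.76
Cov(R_A,R_B) = ρ·σ(R_A)·σ(R_B) = -0.3·0.2·2.6 = -0.156
Cov(0.2R_A - 0.4R_B, -0.2R_A + 0.2R_B) = (0.2)(-0.2)V(R_A) + (-0.4)(0.2)V(R_B) + [(0.2)(0.2) + (-0.4)(-0.2)]Cov(R_A,R_B)
= -0.04·0.04 + -0.08·6.76 + 0.12·-0.156 = -0.56112

-0.561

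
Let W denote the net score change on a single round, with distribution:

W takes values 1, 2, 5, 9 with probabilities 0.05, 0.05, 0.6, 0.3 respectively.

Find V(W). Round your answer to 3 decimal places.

E[W] = (1)(0.05) + (2)(0.05) + (5)(0.6) + (9)(0.3) = 5.85
E[W²] = (1)²(0.05) + (2)²(0.05) + (5)²(0.6) + (9)²(0.3) = 39.55
V(W) = E[W²] − (E[W])² = 39.55 − (5.85)² = 5.3275

5.328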